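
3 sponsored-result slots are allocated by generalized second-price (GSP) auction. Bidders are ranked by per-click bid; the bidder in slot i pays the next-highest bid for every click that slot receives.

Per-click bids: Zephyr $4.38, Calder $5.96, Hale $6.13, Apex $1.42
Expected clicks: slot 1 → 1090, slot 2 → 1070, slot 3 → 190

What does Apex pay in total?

Ranked by bid: $6.13 (Hale) > $5.96 (Calder) > $4.38 (Zephyr) > $1.42 (Apex)
Apex ranks below slot 3 → no slot, pays nothing.

Apex pays $0.00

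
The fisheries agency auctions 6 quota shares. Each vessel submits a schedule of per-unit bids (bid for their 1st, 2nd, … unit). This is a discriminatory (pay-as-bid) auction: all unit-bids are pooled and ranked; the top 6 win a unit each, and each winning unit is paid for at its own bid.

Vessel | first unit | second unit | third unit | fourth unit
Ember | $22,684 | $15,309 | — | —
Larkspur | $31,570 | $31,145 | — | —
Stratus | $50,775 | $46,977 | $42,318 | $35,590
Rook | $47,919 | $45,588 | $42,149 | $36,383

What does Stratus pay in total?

Stratus pays $140,070

Pooled unit-bids ranked (top 6): 50,775 (Stratus-1), 47,919 (Rook-1), 46,977 (Stratus-2), 45,588 (Rook-2), 42,318 (Stratus-3), 42,149 (Rook-3)
Next rejected bid: $36,383 (not a price — pay-as-bid).
Stratus's winning unit-bids: 50,775 + 46,977 + 42,318 = $140,070.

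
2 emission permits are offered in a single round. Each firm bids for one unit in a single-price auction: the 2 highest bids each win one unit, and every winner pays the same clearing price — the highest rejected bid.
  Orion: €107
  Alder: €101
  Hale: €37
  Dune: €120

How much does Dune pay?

Bids ranked high→low: 120 (Dune), 107 (Orion), 101 (Alder), 37 (Hale)
Top 2: Dune, Orion.
Clearing price = highest rejected bid = €101.
Dune wins → pays €101.

Dune pays €101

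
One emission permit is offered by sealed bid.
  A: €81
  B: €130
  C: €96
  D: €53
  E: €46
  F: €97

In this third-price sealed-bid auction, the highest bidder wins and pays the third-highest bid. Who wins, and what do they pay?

B pays €96

Bids ranked: 130 (B) > 97 (F) > 96 (C) > 81 (A) > 53 (D) > 46 (E)
B wins; payment is bid #3 in the ranking = €96.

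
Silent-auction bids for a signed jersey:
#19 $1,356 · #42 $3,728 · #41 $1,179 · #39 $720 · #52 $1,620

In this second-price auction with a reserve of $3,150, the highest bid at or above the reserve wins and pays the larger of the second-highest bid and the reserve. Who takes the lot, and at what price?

Bids ranked: 3,728 (#42) > 1,620 (#52) > 1,356 (#19) > 1,179 (#41) > 720 (#39)
#42 has the top bid at or above the reserve ($3,728).
Second-highest bid $1,620 is below the reserve $3,150, so the reserve binds → payment $3,150.

#42 pays $3,150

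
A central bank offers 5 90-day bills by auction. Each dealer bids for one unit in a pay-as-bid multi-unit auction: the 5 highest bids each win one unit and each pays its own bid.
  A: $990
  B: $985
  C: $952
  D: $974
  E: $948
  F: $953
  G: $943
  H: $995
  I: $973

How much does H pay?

Bids ranked high→low: 995 (H), 990 (A), 985 (B), 974 (D), 973 (I), 953 (F), 952 (C), …
Top 5: H, A, B, D, I.
H wins → own bid $995.

H pays $995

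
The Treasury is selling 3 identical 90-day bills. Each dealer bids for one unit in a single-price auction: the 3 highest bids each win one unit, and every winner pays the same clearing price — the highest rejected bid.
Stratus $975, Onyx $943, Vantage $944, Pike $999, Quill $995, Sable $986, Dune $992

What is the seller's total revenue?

Sorting: 999 (Pike), 995 (Quill), 992 (Dune), 986 (Sable), 975 (Stratus), …
Winners (3 units): Pike, Quill, Dune.
Highest unsuccessful bid: $986 → clearing price.
Total revenue = 3 × $986 = $2,958.

Total revenue: $2,958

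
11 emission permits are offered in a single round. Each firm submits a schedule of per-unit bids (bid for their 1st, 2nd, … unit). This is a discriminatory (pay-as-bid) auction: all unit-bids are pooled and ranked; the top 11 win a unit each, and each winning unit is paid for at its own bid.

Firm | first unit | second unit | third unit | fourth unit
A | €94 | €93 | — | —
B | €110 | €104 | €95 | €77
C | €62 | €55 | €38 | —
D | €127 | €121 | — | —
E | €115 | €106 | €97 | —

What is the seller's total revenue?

Total revenue: €1,139

Pooled unit-bids ranked (top 11): 127 (D-1), 121 (D-2), 115 (E-1), 110 (B-1), 106 (E-2), 104 (B-2), 97 (E-3), 95 (B-3), 94 (A-1), 93 (A-2), 77 (B-4)
Next rejected bid: €62 (not a price — pay-as-bid).
Each winning unit pays its own bid.
Revenue = 127 + 121 + 115 + 110 + 106 + 104 + 97 + 95 + 94 + 93 + 77 = €1,139.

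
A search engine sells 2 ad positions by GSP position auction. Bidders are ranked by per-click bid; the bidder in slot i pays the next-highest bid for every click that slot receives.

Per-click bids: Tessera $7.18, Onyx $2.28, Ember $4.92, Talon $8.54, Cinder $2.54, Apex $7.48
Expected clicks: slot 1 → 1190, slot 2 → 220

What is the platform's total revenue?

Total revenue: $10480.80

Ranked by bid: $8.54 (Talon) > $7.48 (Apex) > $7.18 (Tessera) > …
Slot 1: Talon pays $7.48 × 1190 = $8901.20
Slot 2: Apex pays $7.18 × 220 = $1579.60
Total = $10480.80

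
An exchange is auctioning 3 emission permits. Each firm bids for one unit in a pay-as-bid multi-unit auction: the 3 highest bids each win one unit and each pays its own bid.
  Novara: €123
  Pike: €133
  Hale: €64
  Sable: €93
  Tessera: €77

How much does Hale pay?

Hale pays €0

Sorting: 133 (Pike), 123 (Novara), 93 (Sable), 77 (Tessera), 64 (Hale)
Top 3: Pike, Novara, Sable.
Hale does not win → €0.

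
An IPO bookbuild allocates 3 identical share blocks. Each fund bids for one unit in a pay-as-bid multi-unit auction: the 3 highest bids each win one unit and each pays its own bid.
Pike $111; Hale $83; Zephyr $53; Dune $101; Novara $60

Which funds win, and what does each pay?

Bids ranked high→low: 111 (Pike), 101 (Dune), 83 (Hale), 60 (Novara), 53 (Zephyr)
Top 3: Pike, Dune, Hale.
Each winner pays its own bid: Pike $111, Dune $101, Hale $83.

Pike $111, Dune $101, Hale $83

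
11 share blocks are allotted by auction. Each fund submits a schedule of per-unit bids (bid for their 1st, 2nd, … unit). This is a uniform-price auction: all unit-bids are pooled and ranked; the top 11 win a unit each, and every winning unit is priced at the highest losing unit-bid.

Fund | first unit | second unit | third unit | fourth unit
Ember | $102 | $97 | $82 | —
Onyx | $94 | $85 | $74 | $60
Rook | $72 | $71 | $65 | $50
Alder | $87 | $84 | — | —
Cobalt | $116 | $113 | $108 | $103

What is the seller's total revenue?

Total revenue: $814

Merging the schedules and taking the best 11: 116 (Cobalt-1), 113 (Cobalt-2), 108 (Cobalt-3), 103 (Cobalt-4), 102 (Ember-1), 97 (Ember-2), 94 (Onyx-1), 87 (Alder-1), 85 (Onyx-2), 84 (Alder-2), 82 (Ember-3)
First bid not allocated: $74.
Allocation: Alder 2, Cobalt 4, Ember 3, Onyx 2. Every unit priced at $74.
Revenue = 11 × 74 = $814.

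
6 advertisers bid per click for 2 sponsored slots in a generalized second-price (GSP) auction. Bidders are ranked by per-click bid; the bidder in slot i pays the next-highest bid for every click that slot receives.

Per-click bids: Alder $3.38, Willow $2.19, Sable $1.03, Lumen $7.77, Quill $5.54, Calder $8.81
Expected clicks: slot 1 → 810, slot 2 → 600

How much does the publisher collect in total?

Sorting advertisers: $8.81 (Calder) > $7.77 (Lumen) > $5.54 (Quill) > …
Slot 1: Calder pays $7.77 × 810 = $6293.70
Slot 2: Lumen pays $5.54 × 600 = $3324.00
Total = $9617.70

Total revenue: $9617.70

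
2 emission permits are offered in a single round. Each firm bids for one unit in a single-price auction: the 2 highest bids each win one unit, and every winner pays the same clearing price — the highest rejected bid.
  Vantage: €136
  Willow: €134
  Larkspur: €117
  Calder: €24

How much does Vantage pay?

Vantage pays €117

Ordering the bids: 136 (Vantage), 134 (Willow), 117 (Larkspur), 24 (Calder)
The 2 highest are Vantage, Willow.
Clearing price = highest rejected bid = €117.
Vantage wins → pays €117.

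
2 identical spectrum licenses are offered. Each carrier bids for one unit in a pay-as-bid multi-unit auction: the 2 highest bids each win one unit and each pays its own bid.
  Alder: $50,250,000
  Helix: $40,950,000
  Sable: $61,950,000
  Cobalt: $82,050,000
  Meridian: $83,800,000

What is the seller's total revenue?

Sorting: 83,800,000 (Meridian), 82,050,000 (Cobalt), 61,950,000 (Sable), 50,250,000 (Alder), …
Top 2: Meridian, Cobalt.
Total revenue = 83,800,000 + 82,050,000 = $165,850,000.

Total revenue: $165,850,000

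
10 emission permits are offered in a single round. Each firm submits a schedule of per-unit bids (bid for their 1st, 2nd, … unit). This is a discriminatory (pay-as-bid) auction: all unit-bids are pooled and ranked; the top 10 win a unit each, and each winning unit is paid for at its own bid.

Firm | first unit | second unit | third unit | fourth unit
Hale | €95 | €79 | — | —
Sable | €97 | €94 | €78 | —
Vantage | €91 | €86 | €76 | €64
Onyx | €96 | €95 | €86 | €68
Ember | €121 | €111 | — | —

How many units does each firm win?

All unit-bids, highest first — top 10: 121 (Ember-1), 111 (Ember-2), 97 (Sable-1), 96 (Onyx-1), 95 (Hale-1), 95 (Onyx-2), 94 (Sable-2), 91 (Vantage-1), 86 (Vantage-2), 86 (Onyx-3)
Next rejected bid: €79 (not a price — pay-as-bid).
Allocation: Ember 2, Hale 1, Onyx 3, Sable 2, Vantage 2.

Ember 2, Hale 1, Onyx 3, Sable 2, Vantage 2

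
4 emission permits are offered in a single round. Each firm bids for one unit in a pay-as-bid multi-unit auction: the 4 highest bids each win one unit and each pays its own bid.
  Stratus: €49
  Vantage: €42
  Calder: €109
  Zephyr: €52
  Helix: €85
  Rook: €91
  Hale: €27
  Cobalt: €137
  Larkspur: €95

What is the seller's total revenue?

Total revenue: €432

Bids ranked high→low: 137 (Cobalt), 109 (Calder), 95 (Larkspur), 91 (Rook), 85 (Helix), 52 (Zephyr), …
Winners (4 units): Cobalt, Calder, Larkspur, Rook.
Total revenue = 137 + 109 + 95 + 91 = €432.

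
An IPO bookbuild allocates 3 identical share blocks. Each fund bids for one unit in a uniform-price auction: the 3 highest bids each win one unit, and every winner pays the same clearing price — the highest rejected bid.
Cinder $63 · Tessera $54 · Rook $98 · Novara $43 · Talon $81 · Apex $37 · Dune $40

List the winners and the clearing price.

Rook, Talon, Cinder; each pays $54

Ordering the bids: 98 (Rook), 81 (Talon), 63 (Cinder), 54 (Tessera), 43 (Novara), …
The 3 highest are Rook, Talon, Cinder.
First losing bid is Tessera's $54, which sets the uniform price.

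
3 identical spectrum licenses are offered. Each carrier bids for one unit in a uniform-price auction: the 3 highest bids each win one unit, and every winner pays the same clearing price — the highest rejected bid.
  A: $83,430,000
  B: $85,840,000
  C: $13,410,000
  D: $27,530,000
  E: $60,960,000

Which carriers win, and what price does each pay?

Ordering the bids: 85,840,000 (B), 83,430,000 (A), 60,960,000 (E), 27,530,000 (D), 13,410,000 (C)
The 3 highest are B, A, E.
Highest unsuccessful bid: $27,530,000 → clearing price.

B, A, E; each pays $27,530,000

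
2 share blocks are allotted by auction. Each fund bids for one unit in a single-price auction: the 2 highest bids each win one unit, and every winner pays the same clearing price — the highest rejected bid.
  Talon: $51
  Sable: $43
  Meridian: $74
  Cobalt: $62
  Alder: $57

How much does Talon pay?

Talon pays $0

Sorting: 74 (Meridian), 62 (Cobalt), 57 (Alder), 51 (Talon), …
The 2 highest are Meridian, Cobalt.
Clearing price = highest rejected bid = $57.
Talon does not win → pays $0.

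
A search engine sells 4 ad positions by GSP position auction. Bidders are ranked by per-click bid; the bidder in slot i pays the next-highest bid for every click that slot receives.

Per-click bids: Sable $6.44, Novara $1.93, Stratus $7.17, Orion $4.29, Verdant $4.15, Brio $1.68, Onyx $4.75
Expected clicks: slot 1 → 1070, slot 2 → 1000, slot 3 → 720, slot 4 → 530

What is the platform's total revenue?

Total revenue: $16929.10

Sorting advertisers: $7.17 (Stratus) > $6.44 (Sable) > $4.75 (Onyx) > $4.29 (Orion) > $4.15 (Verdant) > …
Slot 1: Stratus pays $6.44 × 1070 = $6890.80
Slot 2: Sable pays $4.75 × 1000 = $4750.00
Slot 3: Onyx pays $4.29 × 720 = $3088.80
Slot 4: Orion pays $4.15 × 530 = $2199.50
Total = $16929.10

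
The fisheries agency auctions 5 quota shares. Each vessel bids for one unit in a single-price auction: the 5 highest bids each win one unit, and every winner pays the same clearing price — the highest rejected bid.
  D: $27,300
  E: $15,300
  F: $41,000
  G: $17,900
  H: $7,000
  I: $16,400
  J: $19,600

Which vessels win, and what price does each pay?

F, D, J, G, I; each pays $15,300

Ordering the bids: 41,000 (F), 27,300 (D), 19,600 (J), 17,900 (G), 16,400 (I), 15,300 (E), 7,000 (H)
Top 5: F, D, J, G, I.
First losing bid is E's $15,300, which sets the uniform price.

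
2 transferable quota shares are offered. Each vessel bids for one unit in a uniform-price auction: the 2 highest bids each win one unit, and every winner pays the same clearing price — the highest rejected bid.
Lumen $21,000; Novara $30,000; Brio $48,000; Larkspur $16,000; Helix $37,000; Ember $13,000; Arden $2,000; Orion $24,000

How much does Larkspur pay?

Larkspur pays $0

Ordering the bids: 48,000 (Brio), 37,000 (Helix), 30,000 (Novara), 24,000 (Orion), …
Top 2: Brio, Helix.
First losing bid is Novara's $30,000, which sets the uniform price.
Larkspur does not win → pays $0.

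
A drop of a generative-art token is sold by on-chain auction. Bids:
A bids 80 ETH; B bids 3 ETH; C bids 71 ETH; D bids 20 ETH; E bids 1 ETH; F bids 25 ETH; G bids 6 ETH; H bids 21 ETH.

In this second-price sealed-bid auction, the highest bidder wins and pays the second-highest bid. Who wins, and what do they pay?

A pays 71 ETH

Second-price sealed-bid auction: the highest bidder wins and pays the second-highest bid.
Sorting bids: 80 (A) > 71 (C) > 25 (F) > 21 (H) > 20 (D) > 6 (G) > …
A is highest; pays the second-highest bid, 71 ETH.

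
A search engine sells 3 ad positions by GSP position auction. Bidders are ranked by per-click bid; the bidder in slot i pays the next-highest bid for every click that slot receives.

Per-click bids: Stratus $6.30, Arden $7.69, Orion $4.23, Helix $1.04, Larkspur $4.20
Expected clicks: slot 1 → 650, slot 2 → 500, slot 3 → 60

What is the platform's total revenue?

Total revenue: $6462.00

Per-click bids in order: $7.69 (Arden) > $6.30 (Stratus) > $4.23 (Orion) > $4.20 (Larkspur) > …
Slot 1: Arden pays $6.30 × 650 = $4095.00
Slot 2: Stratus pays $4.23 × 500 = $2115.00
Slot 3: Orion pays $4.20 × 60 = $252.00
Total = $6462.00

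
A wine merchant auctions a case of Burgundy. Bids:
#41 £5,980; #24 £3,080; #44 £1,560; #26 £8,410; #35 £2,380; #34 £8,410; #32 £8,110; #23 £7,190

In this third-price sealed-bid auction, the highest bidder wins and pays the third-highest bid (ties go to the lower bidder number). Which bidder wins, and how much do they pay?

#26 pays £8,110

Rule: the highest bidder wins and pays the third-highest bid.
Bids ranked: 8,410 (#26) > 8,410 (#34) > 8,110 (#32) > 7,190 (#23) > 5,980 (#41) > 3,080 (#24) > …
Tie at £8,410 → #26 wins by tie-break.
#26 is highest; pays the third-highest bid, £8,110.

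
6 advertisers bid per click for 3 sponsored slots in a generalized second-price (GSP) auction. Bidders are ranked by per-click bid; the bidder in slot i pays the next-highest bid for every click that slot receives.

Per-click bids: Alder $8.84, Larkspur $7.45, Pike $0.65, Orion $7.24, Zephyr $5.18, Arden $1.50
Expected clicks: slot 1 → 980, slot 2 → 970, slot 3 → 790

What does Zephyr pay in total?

Zephyr pays $0.00

Sorting advertisers: $8.84 (Alder) > $7.45 (Larkspur) > $7.24 (Orion) > $5.18 (Zephyr) > …
Zephyr ranks below slot 3 → no slot, pays nothing.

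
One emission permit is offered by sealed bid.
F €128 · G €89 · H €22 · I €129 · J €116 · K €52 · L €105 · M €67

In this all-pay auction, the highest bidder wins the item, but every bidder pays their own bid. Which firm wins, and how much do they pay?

I pays €129

Rule: the highest bidder wins the item, but every bidder pays their own bid.
Bids ranked: 129 (I) > 128 (F) > 116 (J) > 105 (L) > 89 (G) > 67 (M) > …
I wins with the top bid; all bids are sunk regardless.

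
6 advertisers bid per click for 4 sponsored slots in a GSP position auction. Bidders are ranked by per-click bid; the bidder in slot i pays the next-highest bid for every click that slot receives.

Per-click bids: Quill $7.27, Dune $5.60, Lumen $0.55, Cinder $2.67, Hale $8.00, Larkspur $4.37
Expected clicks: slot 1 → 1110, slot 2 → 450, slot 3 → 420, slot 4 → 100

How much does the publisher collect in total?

Total revenue: $12692.10

Per-click bids in order: $8.00 (Hale) > $7.27 (Quill) > $5.60 (Dune) > $4.37 (Larkspur) > $2.67 (Cinder) > …
Slot 1: Hale pays $7.27 × 1110 = $8069.70
Slot 2: Quill pays $5.60 × 450 = $2520.00
Slot 3: Dune pays $4.37 × 420 = $1835.40
Slot 4: Larkspur pays $2.67 × 100 = $267.00
Total = $12692.10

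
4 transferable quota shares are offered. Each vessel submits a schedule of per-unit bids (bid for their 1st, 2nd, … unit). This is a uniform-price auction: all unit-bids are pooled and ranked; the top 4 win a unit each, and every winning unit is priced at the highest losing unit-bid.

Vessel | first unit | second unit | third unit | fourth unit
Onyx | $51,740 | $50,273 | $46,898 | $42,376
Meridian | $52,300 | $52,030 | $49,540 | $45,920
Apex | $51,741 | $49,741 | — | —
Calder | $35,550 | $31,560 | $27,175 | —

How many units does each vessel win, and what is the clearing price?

Apex 1, Meridian 2, Onyx 1; clearing price $50,273

Merging the schedules and taking the best 4: 52,300 (Meridian-1), 52,030 (Meridian-2), 51,741 (Apex-1), 51,740 (Onyx-1)
The (k+1)-th unit-bid is $50,273.
Allocation: Apex 1, Meridian 2, Onyx 1.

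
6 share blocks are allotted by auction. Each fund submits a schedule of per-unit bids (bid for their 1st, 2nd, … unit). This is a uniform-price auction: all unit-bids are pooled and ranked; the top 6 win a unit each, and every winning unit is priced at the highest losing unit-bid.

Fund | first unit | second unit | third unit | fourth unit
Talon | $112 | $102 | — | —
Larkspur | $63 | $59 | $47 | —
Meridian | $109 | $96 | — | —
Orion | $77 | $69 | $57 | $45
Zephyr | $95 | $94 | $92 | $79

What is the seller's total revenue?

Merging the schedules and taking the best 6: 112 (Talon-1), 109 (Meridian-1), 102 (Talon-2), 96 (Meridian-2), 95 (Zephyr-1), 94 (Zephyr-2)
The (k+1)-th unit-bid is $92.
Allocation: Meridian 2, Talon 2, Zephyr 2. Every unit priced at $92.
Revenue = 6 × 92 = $552.

Total revenue: $552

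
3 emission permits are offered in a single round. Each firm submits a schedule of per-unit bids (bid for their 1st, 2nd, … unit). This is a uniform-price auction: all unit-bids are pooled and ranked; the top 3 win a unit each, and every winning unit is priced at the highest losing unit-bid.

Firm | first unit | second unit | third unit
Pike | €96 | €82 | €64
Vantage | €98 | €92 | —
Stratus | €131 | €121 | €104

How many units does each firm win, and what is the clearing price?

Merging the schedules and taking the best 3: 131 (Stratus-1), 121 (Stratus-2), 104 (Stratus-3)
Highest rejected unit-bid = €98.
Allocation: Stratus 3.

Stratus 3; clearing price €98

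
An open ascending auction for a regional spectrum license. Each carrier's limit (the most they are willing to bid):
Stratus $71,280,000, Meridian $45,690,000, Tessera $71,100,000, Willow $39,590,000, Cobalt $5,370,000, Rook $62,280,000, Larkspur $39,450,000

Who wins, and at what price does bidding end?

Stratus wins at $71,100,000

Limits in order: 71,280,000 (Stratus) > 71,100,000 (Tessera) > 62,280,000 (Rook) > 45,690,000 (Meridian) > 39,590,000 (Willow) > 39,450,000 (Larkspur) > …
Tessera is the last rival to drop out, at $71,100,000; Stratus remains and wins at that price.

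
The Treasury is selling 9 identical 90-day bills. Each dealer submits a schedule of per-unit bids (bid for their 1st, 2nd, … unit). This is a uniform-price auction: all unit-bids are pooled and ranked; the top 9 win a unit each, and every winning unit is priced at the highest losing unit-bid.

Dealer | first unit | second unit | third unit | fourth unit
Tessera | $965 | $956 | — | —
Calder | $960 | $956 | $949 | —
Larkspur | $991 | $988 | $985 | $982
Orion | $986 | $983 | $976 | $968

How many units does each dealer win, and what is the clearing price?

Pooled unit-bids ranked (top 9): 991 (Larkspur-1), 988 (Larkspur-2), 986 (Orion-1), 985 (Larkspur-3), 983 (Orion-2), 982 (Larkspur-4), 976 (Orion-3), 968 (Orion-4), 965 (Tessera-1)
First bid not allocated: $960.
Allocation: Larkspur 4, Orion 4, Tessera 1.

Larkspur 4, Orion 4, Tessera 1; clearing price $960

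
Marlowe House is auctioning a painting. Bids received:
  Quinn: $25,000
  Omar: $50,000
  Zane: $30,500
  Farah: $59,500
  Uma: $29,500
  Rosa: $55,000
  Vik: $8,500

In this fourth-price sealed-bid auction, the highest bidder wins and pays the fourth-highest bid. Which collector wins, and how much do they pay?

Sorting bids: 59,500 (Farah) > 55,000 (Rosa) > 50,000 (Omar) > 30,500 (Zane) > 29,500 (Uma) > 25,000 (Quinn) > …
Farah wins; payment is bid #4 in the ranking = $30,500.

Farah pays $30,500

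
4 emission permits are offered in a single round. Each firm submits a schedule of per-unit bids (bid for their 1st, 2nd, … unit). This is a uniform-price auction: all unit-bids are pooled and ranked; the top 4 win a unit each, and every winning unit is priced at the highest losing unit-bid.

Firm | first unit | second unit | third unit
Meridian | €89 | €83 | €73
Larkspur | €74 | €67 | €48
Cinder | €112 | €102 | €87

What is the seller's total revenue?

Merging the schedules and taking the best 4: 112 (Cinder-1), 102 (Cinder-2), 89 (Meridian-1), 87 (Cinder-3)
Highest rejected unit-bid = €83.
Allocation: Cinder 3, Meridian 1. Every unit priced at €83.
Revenue = 4 × 83 = €332.

Total revenue: €332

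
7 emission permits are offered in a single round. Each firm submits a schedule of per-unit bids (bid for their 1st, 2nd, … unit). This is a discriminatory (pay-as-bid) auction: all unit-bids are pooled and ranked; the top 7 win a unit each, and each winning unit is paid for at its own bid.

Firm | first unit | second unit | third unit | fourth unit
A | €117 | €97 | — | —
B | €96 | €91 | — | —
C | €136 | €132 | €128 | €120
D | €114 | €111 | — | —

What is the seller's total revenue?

Total revenue: €858

Pooled unit-bids ranked (top 7): 136 (C-1), 132 (C-2), 128 (C-3), 120 (C-4), 117 (A-1), 114 (D-1), 111 (D-2)
Next rejected bid: €97 (not a price — pay-as-bid).
Each winning unit pays its own bid.
Revenue = 136 + 132 + 128 + 120 + 117 + 114 + 111 = €858.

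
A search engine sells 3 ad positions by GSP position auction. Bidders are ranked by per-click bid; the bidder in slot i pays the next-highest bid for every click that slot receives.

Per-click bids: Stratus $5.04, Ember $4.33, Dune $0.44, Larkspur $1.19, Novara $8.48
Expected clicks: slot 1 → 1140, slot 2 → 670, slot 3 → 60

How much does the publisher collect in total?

Per-click bids in order: $8.48 (Novara) > $5.04 (Stratus) > $4.33 (Ember) > $1.19 (Larkspur) > …
Slot 1: Novara pays $5.04 × 1140 = $5745.60
Slot 2: Stratus pays $4.33 × 670 = $2901.10
Slot 3: Ember pays $1.19 × 60 = $71.40
Total = $8718.10

Total revenue: $8718.10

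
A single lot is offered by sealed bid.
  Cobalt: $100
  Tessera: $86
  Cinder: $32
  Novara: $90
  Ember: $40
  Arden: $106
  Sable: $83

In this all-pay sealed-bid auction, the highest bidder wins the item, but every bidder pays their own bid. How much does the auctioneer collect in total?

Total revenue: $537

Bids in order: 106 (Arden) > 100 (Cobalt) > 90 (Novara) > 86 (Tessera) > 83 (Sable) > 40 (Ember) > …
Every bidder forfeits their bid regardless of winning.
Revenue = 100 + 86 + 32 + 90 + 40 + 106 + 83 = $537.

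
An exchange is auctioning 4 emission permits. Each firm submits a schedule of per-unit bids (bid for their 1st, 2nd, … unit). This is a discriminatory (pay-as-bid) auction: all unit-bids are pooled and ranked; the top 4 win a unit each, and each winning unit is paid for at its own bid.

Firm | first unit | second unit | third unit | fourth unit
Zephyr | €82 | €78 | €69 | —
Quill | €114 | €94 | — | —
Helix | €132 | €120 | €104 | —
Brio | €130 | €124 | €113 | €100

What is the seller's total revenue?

All unit-bids, highest first — top 4: 132 (Helix-1), 130 (Brio-1), 124 (Brio-2), 120 (Helix-2)
Next rejected bid: €114 (not a price — pay-as-bid).
Each winning unit pays its own bid.
Revenue = 132 + 130 + 124 + 120 = €506.

Total revenue: €506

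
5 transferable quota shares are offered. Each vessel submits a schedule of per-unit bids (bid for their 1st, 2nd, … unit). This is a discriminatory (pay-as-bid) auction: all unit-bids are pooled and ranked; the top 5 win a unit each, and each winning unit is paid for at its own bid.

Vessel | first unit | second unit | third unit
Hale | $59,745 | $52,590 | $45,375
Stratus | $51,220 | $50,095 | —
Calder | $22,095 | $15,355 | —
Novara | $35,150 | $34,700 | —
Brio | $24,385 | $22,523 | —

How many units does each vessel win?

Hale 3, Stratus 2

Merging the schedules and taking the best 5: 59,745 (Hale-1), 52,590 (Hale-2), 51,220 (Stratus-1), 50,095 (Stratus-2), 45,375 (Hale-3)
Next rejected bid: $35,150 (not a price — pay-as-bid).
Allocation: Hale 3, Stratus 2.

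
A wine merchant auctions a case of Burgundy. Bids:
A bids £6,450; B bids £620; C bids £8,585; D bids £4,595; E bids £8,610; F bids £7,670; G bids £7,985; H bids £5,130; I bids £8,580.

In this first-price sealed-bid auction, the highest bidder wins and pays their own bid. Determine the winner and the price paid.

Bids in order: 8,610 (E) > 8,585 (C) > 8,580 (I) > 7,985 (G) > 7,670 (F) > 6,450 (A) > …
E is highest → pays own bid, £8,610.

E pays £8,610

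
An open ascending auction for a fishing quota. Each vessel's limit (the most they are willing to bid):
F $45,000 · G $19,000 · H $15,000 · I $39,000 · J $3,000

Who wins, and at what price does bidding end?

F wins at $39,000

Sorting limits: 45,000 (F) > 39,000 (I) > 19,000 (G) > 15,000 (H) > 3,000 (J)
Once the price passes $39,000, only F is left; the hammer falls at I's limit of $39,000.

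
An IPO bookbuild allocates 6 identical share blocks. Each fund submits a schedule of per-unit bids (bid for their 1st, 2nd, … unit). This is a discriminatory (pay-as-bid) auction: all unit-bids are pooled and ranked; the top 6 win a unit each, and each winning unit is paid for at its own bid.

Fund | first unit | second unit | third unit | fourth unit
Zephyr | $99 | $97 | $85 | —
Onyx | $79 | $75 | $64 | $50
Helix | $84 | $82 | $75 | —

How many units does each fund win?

All unit-bids, highest first — top 6: 99 (Zephyr-1), 97 (Zephyr-2), 85 (Zephyr-3), 84 (Helix-1), 82 (Helix-2), 79 (Onyx-1)
Next rejected bid: $75 (not a price — pay-as-bid).
Allocation: Helix 2, Onyx 1, Zephyr 3.

Helix 2, Onyx 1, Zephyr 3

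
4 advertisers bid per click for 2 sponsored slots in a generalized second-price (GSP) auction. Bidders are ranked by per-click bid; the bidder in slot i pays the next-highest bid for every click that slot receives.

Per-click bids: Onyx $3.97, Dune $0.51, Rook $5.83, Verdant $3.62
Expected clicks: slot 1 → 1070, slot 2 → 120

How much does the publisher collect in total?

Sorting advertisers: $5.83 (Rook) > $3.97 (Onyx) > $3.62 (Verdant) > …
Slot 1: Rook pays $3.97 × 1070 = $4247.90
Slot 2: Onyx pays $3.62 × 120 = $434.40
Total = $4682.30

Total revenue: $4682.30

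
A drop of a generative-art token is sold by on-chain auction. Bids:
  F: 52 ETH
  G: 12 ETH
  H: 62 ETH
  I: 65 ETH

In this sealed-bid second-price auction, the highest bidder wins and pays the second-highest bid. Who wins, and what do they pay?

Bids in order: 65 (I) > 62 (H) > 52 (F) > 12 (G)
I wins with the highest bid; price is set by the runner-up at 62 ETH.

I pays 62 ETH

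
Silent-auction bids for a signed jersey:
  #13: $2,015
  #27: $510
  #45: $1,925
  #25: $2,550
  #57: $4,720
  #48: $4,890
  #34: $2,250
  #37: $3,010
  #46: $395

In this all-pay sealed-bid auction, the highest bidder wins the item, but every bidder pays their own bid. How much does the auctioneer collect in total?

Total revenue: $22,265

All-pay sealed-bid auction: the highest bidder wins the item, but every bidder pays their own bid.
Sorting bids: 4,890 (#48) > 4,720 (#57) > 3,010 (#37) > 2,550 (#25) > 2,250 (#34) > 2,015 (#13) > …
Every bidder forfeits their bid regardless of winning.
Revenue = 2,015 + 510 + 1,925 + 2,550 + 4,720 + 4,890 + 2,250 + 3,010 + 395 = $22,265.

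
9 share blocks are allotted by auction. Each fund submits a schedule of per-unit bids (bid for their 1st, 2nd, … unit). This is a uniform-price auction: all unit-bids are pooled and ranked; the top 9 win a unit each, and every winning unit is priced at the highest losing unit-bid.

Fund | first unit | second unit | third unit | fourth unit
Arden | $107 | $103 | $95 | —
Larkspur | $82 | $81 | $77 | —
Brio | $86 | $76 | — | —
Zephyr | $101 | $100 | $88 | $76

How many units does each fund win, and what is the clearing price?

Arden 3, Brio 1, Larkspur 2, Zephyr 3; clearing price $77

Pooled unit-bids ranked (top 9): 107 (Arden-1), 103 (Arden-2), 101 (Zephyr-1), 100 (Zephyr-2), 95 (Arden-3), 88 (Zephyr-3), 86 (Brio-1), 82 (Larkspur-1), 81 (Larkspur-2)
The (k+1)-th unit-bid is $77.
Allocation: Arden 3, Brio 1, Larkspur 2, Zephyr 3.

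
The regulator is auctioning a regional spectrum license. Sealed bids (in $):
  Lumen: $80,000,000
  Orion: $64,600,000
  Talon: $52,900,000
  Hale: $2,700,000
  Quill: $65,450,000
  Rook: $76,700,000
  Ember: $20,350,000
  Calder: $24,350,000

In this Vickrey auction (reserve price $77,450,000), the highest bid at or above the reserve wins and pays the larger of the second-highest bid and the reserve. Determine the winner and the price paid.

Rule: the highest bid at or above the reserve wins and pays the larger of the second-highest bid and the reserve.
Sorting bids: 80,000,000 (Lumen) > 76,700,000 (Rook) > 65,450,000 (Quill) > 64,600,000 (Orion) > 52,900,000 (Talon) > 24,350,000 (Calder) > …
Highest eligible bid: Lumen at $80,000,000.
Second-highest bid $76,700,000 is below the reserve $77,450,000, so the reserve binds → payment $77,450,000.

Lumen pays $77,450,000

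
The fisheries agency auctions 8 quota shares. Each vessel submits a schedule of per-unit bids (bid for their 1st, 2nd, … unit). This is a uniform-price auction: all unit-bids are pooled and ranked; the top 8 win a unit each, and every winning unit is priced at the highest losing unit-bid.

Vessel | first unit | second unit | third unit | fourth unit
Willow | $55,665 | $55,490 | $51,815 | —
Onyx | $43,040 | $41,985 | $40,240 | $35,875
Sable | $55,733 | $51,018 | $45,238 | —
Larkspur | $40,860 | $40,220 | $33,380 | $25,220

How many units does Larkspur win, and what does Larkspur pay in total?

Larkspur: 0 units, pays $0

All unit-bids, highest first — top 8: 55,733 (Sable-1), 55,665 (Willow-1), 55,490 (Willow-2), 51,815 (Willow-3), 51,018 (Sable-2), 45,238 (Sable-3), 43,040 (Onyx-1), 41,985 (Onyx-2)
Highest rejected unit-bid = $40,860.
Larkspur wins 0 unit(s) at $40,860 each.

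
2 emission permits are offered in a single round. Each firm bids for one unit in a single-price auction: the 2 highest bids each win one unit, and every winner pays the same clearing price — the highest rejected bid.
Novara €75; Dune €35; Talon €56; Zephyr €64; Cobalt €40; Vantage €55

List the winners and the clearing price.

Novara, Zephyr; each pays €56

Sorting: 75 (Novara), 64 (Zephyr), 56 (Talon), 55 (Vantage), …
Winners (2 units): Novara, Zephyr.
First losing bid is Talon's €56, which sets the uniform price.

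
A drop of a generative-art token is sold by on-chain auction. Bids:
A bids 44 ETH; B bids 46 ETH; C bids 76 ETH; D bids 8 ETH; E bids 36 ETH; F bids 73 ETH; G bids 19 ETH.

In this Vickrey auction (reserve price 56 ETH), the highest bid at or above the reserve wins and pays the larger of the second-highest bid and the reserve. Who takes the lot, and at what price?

C pays 73 ETH

Sorting bids: 76 (C) > 73 (F) > 46 (B) > 44 (A) > 36 (E) > 19 (G) > …
Highest eligible bid: C at 76 ETH.
Second-highest bid 73 ETH exceeds the reserve 56 ETH → payment 73 ETH.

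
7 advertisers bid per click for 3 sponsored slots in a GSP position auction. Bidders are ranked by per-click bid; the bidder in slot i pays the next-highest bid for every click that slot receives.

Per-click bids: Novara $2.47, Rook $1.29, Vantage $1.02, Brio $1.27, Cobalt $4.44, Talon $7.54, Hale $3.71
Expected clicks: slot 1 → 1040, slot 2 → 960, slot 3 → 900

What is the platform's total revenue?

Total revenue: $10402.20

Sorting advertisers: $7.54 (Talon) > $4.44 (Cobalt) > $3.71 (Hale) > $2.47 (Novara) > …
Slot 1: Talon pays $4.44 × 1040 = $4617.60
Slot 2: Cobalt pays $3.71 × 960 = $3561.60
Slot 3: Hale pays $2.47 × 900 = $2223.00
Total = $10402.20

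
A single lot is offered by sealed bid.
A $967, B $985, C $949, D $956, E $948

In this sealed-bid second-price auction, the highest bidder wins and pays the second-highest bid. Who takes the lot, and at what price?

B pays $967

Bids ranked: 985 (B) > 967 (A) > 956 (D) > 949 (C) > 948 (E)
Second-price: B pays A's bid of $967.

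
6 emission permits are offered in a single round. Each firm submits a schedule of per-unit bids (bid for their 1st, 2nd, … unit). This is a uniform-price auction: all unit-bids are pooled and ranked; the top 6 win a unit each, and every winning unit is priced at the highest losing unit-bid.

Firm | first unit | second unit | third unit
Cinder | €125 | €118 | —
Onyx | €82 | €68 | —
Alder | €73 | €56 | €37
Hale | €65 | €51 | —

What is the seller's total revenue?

Total revenue: €336

Pooled unit-bids ranked (top 6): 125 (Cinder-1), 118 (Cinder-2), 82 (Onyx-1), 73 (Alder-1), 68 (Onyx-2), 65 (Hale-1)
Highest rejected unit-bid = €56.
Allocation: Alder 1, Cinder 2, Hale 1, Onyx 2. Every unit priced at €56.
Revenue = 6 × 56 = €336.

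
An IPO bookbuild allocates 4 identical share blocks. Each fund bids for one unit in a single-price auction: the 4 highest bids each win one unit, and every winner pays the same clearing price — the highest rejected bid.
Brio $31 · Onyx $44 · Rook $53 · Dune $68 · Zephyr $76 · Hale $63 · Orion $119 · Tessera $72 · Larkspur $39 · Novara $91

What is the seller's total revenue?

Bids ranked high→low: 119 (Orion), 91 (Novara), 76 (Zephyr), 72 (Tessera), 68 (Dune), 63 (Hale), …
The 4 highest are Orion, Novara, Zephyr, Tessera.
Clearing price = highest rejected bid = $68.
Total revenue = 4 × $68 = $272.

Total revenue: $272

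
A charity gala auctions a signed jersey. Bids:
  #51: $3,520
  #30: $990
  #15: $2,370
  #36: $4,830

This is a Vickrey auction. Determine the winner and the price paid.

Bids ranked: 4,830 (#36) > 3,520 (#51) > 2,370 (#15) > 990 (#30)
#36 is highest; pays the second-highest bid, $3,520.

#36 pays $3,520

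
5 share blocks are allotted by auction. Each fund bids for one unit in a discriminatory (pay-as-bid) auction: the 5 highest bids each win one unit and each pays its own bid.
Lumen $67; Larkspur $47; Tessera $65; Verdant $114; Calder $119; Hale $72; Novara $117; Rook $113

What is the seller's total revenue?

Bids ranked high→low: 119 (Calder), 117 (Novara), 114 (Verdant), 113 (Rook), 72 (Hale), 67 (Lumen), 65 (Tessera), …
The 5 highest are Calder, Novara, Verdant, Rook, Hale.
Total revenue = 119 + 117 + 114 + 113 + 72 = $535.

Total revenue: $535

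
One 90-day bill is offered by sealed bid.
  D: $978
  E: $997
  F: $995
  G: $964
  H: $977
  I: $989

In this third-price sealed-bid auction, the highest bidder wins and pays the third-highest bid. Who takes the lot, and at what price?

E pays $989

Third-price sealed-bid auction: the highest bidder wins and pays the third-highest bid.
Bids in order: 997 (E) > 995 (F) > 989 (I) > 978 (D) > 977 (H) > 964 (G)
E wins; payment is bid #3 in the ranking = $989.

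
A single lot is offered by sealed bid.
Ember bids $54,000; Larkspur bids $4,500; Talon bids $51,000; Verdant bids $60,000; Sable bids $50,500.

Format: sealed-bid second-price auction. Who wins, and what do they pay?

Sealed-bid second-price auction: the highest bidder wins and pays the second-highest bid.
Bids in order: 60,000 (Verdant) > 54,000 (Ember) > 51,000 (Talon) > 50,500 (Sable) > 4,500 (Larkspur)
Verdant wins with the highest bid; price is set by the runner-up at $54,000.

Verdant pays $54,000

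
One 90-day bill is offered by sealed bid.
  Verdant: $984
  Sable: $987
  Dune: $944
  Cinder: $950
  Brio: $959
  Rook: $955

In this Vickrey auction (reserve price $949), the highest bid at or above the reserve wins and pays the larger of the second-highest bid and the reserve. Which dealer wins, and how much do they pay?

Sorting bids: 987 (Sable) > 984 (Verdant) > 959 (Brio) > 955 (Rook) > 950 (Cinder) > 944 (Dune)
Sable has the top bid at or above the reserve ($987).
max(second-highest $984, reserve $949) = $984; the reserve does not bind.

Sable pays $984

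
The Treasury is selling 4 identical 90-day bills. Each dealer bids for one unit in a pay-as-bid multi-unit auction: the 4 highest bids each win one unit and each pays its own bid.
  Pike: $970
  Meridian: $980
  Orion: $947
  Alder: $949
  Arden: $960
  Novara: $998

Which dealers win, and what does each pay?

Novara $998, Meridian $980, Pike $970, Arden $960

Sorting: 998 (Novara), 980 (Meridian), 970 (Pike), 960 (Arden), 949 (Alder), 947 (Orion)
Winners (4 units): Novara, Meridian, Pike, Arden.
Each winner pays its own bid: Novara $998, Meridian $980, Pike $970, Arden $960.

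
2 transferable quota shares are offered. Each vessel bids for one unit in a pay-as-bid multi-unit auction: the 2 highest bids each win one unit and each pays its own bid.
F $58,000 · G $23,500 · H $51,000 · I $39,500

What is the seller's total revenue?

Total revenue: $109,000

Ordering the bids: 58,000 (F), 51,000 (H), 39,500 (I), 23,500 (G)
Top 2: F, H.
Total revenue = 58,000 + 51,000 = $109,000.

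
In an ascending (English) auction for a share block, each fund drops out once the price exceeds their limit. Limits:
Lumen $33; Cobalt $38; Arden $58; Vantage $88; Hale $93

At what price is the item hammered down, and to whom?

Open ascending-bid auction: the price rises until one bidder remains; the winner pays the price at which the last rival dropped out.
Limits in order: 93 (Hale) > 88 (Vantage) > 58 (Arden) > 38 (Cobalt) > 33 (Lumen)
Once the price passes $88, only Hale is left; the hammer falls at Vantage's limit of $88.

Hale wins at $88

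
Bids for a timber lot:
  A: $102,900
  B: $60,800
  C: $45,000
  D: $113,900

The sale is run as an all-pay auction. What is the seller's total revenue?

Rule: the highest bidder wins the item, but every bidder pays their own bid.
Sorting bids: 113,900 (D) > 102,900 (A) > 60,800 (B) > 45,000 (C)
Every bidder forfeits their bid regardless of winning.
Revenue = 102,900 + 60,800 + 45,000 + 113,900 = $322,600.

Total revenue: $322,600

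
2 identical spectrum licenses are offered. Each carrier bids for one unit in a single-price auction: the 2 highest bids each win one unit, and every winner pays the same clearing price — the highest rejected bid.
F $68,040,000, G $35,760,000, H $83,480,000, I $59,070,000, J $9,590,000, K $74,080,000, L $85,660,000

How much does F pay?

Ordering the bids: 85,660,000 (L), 83,480,000 (H), 74,080,000 (K), 68,040,000 (F), …
The 2 highest are L, H.
First losing bid is K's $74,080,000, which sets the uniform price.
F does not win → pays $0.

F pays $0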